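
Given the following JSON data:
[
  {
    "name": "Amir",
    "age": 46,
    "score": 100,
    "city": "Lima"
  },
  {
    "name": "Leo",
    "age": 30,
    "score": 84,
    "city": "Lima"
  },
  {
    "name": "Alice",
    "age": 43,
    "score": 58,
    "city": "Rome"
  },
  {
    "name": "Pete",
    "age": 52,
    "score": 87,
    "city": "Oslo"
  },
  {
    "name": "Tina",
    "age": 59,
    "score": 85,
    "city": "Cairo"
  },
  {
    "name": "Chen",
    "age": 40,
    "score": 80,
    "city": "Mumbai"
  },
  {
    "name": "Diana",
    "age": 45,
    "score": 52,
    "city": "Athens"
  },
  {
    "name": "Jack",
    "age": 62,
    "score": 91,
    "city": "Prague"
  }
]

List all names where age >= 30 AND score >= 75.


Checking both conditions:
  Amir (age=46, score=100) -> YES
  Leo (age=30, score=84) -> YES
  Alice (age=43, score=58) -> no
  Pete (age=52, score=87) -> YES
  Tina (age=59, score=85) -> YES
  Chen (age=40, score=80) -> YES
  Diana (age=45, score=52) -> no
  Jack (age=62, score=91) -> YES


ANSWER: Amir, Leo, Pete, Tina, Chen, Jack


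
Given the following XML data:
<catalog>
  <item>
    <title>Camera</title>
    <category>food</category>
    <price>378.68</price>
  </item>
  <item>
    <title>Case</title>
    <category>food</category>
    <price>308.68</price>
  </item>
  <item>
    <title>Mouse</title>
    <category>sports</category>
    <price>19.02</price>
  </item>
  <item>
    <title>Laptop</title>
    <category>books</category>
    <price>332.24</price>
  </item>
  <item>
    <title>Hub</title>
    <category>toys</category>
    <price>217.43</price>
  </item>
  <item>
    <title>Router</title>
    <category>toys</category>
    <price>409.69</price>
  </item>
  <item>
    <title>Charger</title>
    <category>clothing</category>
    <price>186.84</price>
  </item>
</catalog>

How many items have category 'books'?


Scanning <item> elements for <category>books</category>:
  Item 4: Laptop -> MATCH
Count: 1

ANSWER: 1


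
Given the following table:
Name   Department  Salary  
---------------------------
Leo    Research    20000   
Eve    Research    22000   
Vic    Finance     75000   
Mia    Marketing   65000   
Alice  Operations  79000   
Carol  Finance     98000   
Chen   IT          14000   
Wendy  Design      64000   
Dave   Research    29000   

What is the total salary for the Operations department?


Operations department members:
  Alice: 79000
Total = 79000 = 79000

ANSWER: 79000


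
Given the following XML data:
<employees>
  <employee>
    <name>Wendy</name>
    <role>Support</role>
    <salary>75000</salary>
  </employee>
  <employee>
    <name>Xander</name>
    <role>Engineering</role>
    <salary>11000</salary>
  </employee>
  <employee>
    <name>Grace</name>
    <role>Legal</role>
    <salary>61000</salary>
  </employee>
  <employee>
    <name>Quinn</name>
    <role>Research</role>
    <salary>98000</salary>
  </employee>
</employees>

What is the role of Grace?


Searching for <employee> with <name>Grace</name>
Found at position 3
<role>Legal</role>

ANSWER: Legal


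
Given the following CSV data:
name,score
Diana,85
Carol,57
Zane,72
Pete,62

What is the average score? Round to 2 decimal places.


Scores: 85, 57, 72, 62
Sum = 276
Count = 4
Average = 276 / 4 = 69.00

ANSWER: 69.00


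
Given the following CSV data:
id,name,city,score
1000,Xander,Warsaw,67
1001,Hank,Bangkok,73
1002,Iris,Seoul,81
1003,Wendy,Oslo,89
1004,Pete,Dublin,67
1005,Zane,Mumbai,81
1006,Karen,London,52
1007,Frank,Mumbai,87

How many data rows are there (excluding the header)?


Counting rows (excluding header):
Header: id,name,city,score
Data rows: 8

ANSWER: 8


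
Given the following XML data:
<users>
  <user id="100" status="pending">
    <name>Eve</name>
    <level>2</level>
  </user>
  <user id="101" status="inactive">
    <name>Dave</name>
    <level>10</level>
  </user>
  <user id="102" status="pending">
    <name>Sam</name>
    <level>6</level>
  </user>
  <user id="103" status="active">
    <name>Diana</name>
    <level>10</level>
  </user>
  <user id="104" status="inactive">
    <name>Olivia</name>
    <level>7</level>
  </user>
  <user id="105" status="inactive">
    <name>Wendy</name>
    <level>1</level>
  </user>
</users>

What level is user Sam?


Finding user: Sam
<level>6</level>

ANSWER: 6


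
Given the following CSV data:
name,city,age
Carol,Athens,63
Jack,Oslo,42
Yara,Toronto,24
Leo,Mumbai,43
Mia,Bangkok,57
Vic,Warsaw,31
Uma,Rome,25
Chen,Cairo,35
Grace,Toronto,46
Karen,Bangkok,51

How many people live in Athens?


Scanning city column for 'Athens':
  Row 1: Carol -> MATCH
Total matches: 1

ANSWER: 1


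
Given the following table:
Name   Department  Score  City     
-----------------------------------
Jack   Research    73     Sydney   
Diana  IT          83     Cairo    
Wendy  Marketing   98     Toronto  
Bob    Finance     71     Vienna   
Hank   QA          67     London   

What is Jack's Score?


Row 1: Jack
Score = 73

ANSWER: 73


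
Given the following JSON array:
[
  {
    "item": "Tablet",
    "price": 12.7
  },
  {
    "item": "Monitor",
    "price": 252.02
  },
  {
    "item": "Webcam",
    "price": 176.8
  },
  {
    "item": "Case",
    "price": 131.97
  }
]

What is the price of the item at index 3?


Array index 3 -> Case
price = 131.97

ANSWER: 131.97


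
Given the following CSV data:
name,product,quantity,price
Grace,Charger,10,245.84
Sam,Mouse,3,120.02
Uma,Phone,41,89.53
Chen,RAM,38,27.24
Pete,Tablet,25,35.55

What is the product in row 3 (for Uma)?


Row 3: Uma
Column 'product' = Phone

ANSWER: Phone


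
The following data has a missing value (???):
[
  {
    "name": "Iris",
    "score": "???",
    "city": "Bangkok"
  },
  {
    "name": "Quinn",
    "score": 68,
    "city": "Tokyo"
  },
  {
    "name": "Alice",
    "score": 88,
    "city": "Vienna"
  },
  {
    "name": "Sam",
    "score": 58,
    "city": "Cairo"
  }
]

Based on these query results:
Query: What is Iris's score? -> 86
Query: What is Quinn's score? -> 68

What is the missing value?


The missing value is Iris's score
From query: Iris's score = 86

ANSWER: 86


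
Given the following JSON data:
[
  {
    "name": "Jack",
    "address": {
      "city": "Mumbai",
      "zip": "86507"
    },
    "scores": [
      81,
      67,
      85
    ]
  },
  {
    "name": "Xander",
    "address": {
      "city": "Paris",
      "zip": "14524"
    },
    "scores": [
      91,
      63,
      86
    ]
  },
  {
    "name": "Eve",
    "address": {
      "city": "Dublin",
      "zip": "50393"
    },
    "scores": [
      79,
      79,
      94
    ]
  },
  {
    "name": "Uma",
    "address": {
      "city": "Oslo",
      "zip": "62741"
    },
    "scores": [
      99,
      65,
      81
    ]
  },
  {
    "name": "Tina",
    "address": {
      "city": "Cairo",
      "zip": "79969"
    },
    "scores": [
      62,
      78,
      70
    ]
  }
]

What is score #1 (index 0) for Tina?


Path: records[4].scores[0]
Value: 62

ANSWER: 62


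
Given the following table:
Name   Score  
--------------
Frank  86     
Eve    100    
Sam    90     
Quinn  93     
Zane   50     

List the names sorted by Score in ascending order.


Sorting by Score (ascending):
  Zane: 50
  Frank: 86
  Sam: 90
  Quinn: 93
  Eve: 100


ANSWER: Zane, Frank, Sam, Quinn, Eve


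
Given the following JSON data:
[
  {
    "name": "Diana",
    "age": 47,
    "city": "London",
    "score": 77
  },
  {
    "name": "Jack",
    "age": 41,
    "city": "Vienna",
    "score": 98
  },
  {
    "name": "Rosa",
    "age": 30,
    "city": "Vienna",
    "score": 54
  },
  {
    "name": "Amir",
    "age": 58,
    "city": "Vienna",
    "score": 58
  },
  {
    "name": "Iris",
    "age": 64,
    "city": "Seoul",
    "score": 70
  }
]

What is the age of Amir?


Looking up record where name = Amir
Record index: 3
Field 'age' = 58

ANSWER: 58


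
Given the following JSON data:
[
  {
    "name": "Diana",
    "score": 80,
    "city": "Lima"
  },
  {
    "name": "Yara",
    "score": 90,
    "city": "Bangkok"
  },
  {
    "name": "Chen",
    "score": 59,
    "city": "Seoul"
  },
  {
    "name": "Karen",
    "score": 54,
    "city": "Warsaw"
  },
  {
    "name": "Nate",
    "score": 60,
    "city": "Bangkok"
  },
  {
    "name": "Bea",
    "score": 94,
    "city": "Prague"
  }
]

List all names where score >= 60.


Filtering records where score >= 60:
  Diana (score=80) -> YES
  Yara (score=90) -> YES
  Chen (score=59) -> no
  Karen (score=54) -> no
  Nate (score=60) -> YES
  Bea (score=94) -> YES


ANSWER: Diana, Yara, Nate, Bea


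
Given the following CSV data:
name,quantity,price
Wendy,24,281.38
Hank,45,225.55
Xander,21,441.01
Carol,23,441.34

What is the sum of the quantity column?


Values in 'quantity' column:
  Row 1: 24
  Row 2: 45
  Row 3: 21
  Row 4: 23
Sum = 24 + 45 + 21 + 23 = 113

ANSWER: 113


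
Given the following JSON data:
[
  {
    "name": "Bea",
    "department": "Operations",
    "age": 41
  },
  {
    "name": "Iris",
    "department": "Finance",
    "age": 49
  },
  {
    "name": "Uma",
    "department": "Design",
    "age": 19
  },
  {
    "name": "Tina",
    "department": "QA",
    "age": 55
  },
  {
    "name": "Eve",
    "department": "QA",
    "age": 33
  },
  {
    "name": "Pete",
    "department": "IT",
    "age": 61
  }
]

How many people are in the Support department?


Scanning records for department = Support
  No matches found
Count: 0

ANSWER: 0


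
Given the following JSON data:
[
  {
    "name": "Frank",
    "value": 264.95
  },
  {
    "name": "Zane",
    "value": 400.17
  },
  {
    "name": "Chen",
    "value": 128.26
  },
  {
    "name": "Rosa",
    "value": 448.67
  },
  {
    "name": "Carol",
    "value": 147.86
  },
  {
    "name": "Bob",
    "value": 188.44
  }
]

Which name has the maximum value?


Comparing values:
  Frank: 264.95
  Zane: 400.17
  Chen: 128.26
  Rosa: 448.67
  Carol: 147.86
  Bob: 188.44
Maximum: Rosa (448.67)

ANSWER: Rosa


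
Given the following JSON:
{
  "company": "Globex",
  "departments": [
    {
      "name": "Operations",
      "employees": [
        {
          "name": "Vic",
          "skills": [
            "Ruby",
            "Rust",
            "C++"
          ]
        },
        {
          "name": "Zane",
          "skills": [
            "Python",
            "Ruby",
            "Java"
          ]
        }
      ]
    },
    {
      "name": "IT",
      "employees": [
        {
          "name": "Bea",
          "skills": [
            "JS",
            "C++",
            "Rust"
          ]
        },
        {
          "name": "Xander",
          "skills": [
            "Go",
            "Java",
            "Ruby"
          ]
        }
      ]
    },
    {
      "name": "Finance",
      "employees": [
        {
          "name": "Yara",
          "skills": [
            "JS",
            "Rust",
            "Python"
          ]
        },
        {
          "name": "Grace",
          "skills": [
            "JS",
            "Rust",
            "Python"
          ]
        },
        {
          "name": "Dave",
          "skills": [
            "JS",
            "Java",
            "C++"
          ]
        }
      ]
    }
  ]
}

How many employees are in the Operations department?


Path: departments[0].employees
Count: 2

ANSWER: 2


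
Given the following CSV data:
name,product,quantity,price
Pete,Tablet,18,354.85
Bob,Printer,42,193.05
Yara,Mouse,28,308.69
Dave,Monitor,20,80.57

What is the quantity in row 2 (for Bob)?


Row 2: Bob
Column 'quantity' = 42

ANSWER: 42


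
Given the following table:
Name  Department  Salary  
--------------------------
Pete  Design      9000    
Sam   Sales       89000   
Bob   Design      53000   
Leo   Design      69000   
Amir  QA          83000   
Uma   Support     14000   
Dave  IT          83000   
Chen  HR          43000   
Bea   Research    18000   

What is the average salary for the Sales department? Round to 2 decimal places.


Sales department members:
  Sam: 89000
Sum = 89000
Count = 1
Average = 89000 / 1 = 89000.00

ANSWER: 89000.00


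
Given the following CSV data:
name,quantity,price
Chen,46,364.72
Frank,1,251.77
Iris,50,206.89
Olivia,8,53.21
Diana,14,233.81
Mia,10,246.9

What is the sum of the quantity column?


Values in 'quantity' column:
  Row 1: 46
  Row 2: 1
  Row 3: 50
  Row 4: 8
  Row 5: 14
  Row 6: 10
Sum = 46 + 1 + 50 + 8 + 14 + 10 = 129

ANSWER: 129


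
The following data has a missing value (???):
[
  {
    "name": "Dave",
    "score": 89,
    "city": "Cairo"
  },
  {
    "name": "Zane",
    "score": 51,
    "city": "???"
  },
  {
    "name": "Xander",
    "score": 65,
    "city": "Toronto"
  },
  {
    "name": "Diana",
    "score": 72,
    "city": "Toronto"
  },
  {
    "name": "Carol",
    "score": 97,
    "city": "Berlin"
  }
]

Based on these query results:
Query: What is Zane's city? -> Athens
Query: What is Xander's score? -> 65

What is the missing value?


The missing value is Zane's city
From query: Zane's city = Athens

ANSWER: Athens


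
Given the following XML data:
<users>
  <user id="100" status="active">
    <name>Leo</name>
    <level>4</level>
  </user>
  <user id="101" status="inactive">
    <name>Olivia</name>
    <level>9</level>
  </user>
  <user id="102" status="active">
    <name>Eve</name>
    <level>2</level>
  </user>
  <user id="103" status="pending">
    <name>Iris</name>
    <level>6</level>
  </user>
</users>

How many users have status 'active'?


Counting users with status='active':
  Leo (id=100) -> MATCH
  Eve (id=102) -> MATCH
Count: 2

ANSWER: 2


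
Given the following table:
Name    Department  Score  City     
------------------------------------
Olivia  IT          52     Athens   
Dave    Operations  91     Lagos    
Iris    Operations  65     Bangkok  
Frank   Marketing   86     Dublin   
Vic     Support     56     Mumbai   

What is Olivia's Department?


Row 1: Olivia
Department = IT

ANSWER: IT


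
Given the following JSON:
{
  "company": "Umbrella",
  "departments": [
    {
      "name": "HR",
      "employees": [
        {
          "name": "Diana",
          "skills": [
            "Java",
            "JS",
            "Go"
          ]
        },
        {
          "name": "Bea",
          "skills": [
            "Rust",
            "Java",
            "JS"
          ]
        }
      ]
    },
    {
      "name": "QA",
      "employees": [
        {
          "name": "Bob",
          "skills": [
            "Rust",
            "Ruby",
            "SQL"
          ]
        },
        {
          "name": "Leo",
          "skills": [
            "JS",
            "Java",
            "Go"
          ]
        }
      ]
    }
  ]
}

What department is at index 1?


Path: departments[1].name
Value: QA

ANSWER: QA


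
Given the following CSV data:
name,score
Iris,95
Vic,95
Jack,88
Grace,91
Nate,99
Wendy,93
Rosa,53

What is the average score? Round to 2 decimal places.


Scores: 95, 95, 88, 91, 99, 93, 53
Sum = 614
Count = 7
Average = 614 / 7 = 87.71

ANSWER: 87.71


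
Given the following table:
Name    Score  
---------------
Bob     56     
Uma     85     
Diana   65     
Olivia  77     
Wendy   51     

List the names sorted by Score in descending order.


Sorting by Score (descending):
  Uma: 85
  Olivia: 77
  Diana: 65
  Bob: 56
  Wendy: 51


ANSWER: Uma, Olivia, Diana, Bob, Wendy


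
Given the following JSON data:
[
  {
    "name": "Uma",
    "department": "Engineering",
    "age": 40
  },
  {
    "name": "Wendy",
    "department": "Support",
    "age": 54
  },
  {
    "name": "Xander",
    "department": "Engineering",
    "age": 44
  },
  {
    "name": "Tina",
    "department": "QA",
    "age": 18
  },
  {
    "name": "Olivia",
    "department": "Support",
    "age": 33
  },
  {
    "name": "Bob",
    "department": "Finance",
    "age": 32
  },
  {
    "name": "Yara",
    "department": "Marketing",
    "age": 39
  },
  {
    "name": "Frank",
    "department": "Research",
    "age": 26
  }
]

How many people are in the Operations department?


Scanning records for department = Operations
  No matches found
Count: 0

ANSWER: 0


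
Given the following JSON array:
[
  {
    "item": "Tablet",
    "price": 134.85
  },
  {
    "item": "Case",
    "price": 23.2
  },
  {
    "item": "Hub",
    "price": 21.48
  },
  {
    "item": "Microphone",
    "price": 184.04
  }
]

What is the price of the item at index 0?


Array index 0 -> Tablet
price = 134.85

ANSWER: 134.85


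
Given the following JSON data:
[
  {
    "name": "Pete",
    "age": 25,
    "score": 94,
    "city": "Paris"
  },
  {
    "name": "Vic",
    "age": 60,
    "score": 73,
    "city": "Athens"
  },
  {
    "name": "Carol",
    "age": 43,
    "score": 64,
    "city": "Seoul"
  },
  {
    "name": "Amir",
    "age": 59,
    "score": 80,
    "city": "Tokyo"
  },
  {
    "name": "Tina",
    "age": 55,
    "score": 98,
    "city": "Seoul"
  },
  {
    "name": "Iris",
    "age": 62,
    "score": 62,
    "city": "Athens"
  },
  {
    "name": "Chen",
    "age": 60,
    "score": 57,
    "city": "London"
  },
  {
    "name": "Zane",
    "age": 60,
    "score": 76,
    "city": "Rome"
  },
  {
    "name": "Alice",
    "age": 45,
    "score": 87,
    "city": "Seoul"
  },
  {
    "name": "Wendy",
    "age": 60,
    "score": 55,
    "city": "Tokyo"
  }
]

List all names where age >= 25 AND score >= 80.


Checking both conditions:
  Pete (age=25, score=94) -> YES
  Vic (age=60, score=73) -> no
  Carol (age=43, score=64) -> no
  Amir (age=59, score=80) -> YES
  Tina (age=55, score=98) -> YES
  Iris (age=62, score=62) -> no
  Chen (age=60, score=57) -> no
  Zane (age=60, score=76) -> no
  Alice (age=45, score=87) -> YES
  Wendy (age=60, score=55) -> no


ANSWER: Pete, Amir, Tina, Alice


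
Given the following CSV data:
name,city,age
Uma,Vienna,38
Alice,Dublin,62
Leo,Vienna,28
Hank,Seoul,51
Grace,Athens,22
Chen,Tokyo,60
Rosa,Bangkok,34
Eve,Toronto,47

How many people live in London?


Scanning city column for 'London':
Total matches: 0

ANSWER: 0


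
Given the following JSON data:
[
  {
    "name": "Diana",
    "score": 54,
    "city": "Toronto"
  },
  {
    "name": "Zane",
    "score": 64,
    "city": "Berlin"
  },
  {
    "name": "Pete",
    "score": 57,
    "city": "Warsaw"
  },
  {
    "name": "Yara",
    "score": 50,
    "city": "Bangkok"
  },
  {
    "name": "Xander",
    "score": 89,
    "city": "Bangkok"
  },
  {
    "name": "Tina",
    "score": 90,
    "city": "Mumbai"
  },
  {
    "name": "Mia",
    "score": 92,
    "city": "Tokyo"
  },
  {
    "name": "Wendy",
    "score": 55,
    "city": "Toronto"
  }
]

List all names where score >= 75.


Filtering records where score >= 75:
  Diana (score=54) -> no
  Zane (score=64) -> no
  Pete (score=57) -> no
  Yara (score=50) -> no
  Xander (score=89) -> YES
  Tina (score=90) -> YES
  Mia (score=92) -> YES
  Wendy (score=55) -> no


ANSWER: Xander, Tina, Mia


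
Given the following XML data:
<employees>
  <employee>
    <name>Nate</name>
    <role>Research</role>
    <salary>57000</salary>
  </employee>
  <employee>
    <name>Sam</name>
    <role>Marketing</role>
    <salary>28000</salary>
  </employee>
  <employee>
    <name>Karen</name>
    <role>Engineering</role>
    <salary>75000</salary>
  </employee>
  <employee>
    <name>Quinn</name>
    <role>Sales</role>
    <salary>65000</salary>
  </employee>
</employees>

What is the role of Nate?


Searching for <employee> with <name>Nate</name>
Found at position 1
<role>Research</role>

ANSWER: Research


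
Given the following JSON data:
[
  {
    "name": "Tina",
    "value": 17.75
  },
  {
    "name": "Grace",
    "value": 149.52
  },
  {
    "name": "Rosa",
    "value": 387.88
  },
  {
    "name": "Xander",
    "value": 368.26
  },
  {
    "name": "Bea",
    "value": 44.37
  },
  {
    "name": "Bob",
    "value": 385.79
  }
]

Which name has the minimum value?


Comparing values:
  Tina: 17.75
  Grace: 149.52
  Rosa: 387.88
  Xander: 368.26
  Bea: 44.37
  Bob: 385.79
Minimum: Tina (17.75)

ANSWER: Tina


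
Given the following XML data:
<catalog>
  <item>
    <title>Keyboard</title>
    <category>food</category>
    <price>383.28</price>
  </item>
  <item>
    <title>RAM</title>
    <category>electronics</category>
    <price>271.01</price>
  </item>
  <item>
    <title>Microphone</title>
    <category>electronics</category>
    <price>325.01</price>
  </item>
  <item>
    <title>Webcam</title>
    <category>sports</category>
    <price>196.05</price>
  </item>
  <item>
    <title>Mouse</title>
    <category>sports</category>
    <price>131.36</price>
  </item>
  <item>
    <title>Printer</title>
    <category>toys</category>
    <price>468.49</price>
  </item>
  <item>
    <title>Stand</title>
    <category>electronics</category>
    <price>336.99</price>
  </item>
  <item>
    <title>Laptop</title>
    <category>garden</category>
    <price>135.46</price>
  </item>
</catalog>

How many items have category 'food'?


Scanning <item> elements for <category>food</category>:
  Item 1: Keyboard -> MATCH
Count: 1

ANSWER: 1


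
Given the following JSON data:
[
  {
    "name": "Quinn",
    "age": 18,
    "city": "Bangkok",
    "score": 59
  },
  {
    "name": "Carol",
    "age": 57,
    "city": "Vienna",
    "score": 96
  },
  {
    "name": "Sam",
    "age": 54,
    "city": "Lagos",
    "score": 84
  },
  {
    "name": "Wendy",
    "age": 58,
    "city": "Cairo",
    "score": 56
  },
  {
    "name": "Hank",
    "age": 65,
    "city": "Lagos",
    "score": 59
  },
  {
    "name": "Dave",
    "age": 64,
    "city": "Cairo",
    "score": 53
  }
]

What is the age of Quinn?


Looking up record where name = Quinn
Record index: 0
Field 'age' = 18

ANSWER: 18


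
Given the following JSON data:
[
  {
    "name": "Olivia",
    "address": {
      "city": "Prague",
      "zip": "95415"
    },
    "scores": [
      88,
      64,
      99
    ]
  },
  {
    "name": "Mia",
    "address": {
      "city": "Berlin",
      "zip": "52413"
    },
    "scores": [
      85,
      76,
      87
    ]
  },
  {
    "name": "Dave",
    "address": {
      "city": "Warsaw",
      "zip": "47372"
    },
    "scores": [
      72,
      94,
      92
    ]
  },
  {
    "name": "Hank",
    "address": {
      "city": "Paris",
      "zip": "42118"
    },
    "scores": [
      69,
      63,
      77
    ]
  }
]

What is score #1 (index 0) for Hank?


Path: records[3].scores[0]
Value: 69

ANSWER: 69


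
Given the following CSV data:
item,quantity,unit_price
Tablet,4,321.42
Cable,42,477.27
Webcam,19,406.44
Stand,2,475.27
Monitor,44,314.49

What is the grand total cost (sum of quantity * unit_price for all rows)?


Computing row totals:
  Tablet: 4 * 321.42 = 1285.68
  Cable: 42 * 477.27 = 20045.34
  Webcam: 19 * 406.44 = 7722.36
  Stand: 2 * 475.27 = 950.54
  Monitor: 44 * 314.49 = 13837.56
Grand total = 1285.68 + 20045.34 + 7722.36 + 950.54 + 13837.56 = 43841.48

ANSWER: 43841.48


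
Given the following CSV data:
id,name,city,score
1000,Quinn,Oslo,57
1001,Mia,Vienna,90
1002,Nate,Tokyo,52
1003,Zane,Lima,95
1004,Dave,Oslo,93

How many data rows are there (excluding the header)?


Counting rows (excluding header):
Header: id,name,city,score
Data rows: 5

ANSWER: 5


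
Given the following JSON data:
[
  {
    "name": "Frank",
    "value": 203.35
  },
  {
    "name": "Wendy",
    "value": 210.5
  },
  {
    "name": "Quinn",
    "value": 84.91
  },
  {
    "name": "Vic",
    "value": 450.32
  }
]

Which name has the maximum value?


Comparing values:
  Frank: 203.35
  Wendy: 210.5
  Quinn: 84.91
  Vic: 450.32
Maximum: Vic (450.32)

ANSWER: Vic


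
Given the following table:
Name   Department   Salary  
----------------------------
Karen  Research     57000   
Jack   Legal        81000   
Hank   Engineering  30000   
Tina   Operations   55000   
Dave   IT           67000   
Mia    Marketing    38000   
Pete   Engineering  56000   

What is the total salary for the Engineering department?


Engineering department members:
  Hank: 30000
  Pete: 56000
Total = 30000 + 56000 = 86000

ANSWER: 86000


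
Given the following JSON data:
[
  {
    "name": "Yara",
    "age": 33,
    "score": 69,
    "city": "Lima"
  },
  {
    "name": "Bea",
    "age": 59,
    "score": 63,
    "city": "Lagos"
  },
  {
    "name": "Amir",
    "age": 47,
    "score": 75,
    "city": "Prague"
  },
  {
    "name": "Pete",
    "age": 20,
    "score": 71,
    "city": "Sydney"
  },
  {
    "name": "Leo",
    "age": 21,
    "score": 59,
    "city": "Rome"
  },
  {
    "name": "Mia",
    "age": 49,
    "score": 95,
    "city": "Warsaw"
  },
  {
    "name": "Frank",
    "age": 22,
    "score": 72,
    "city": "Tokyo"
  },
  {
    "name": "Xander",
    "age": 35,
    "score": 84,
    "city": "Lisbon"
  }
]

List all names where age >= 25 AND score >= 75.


Checking both conditions:
  Yara (age=33, score=69) -> no
  Bea (age=59, score=63) -> no
  Amir (age=47, score=75) -> YES
  Pete (age=20, score=71) -> no
  Leo (age=21, score=59) -> no
  Mia (age=49, score=95) -> YES
  Frank (age=22, score=72) -> no
  Xander (age=35, score=84) -> YES


ANSWER: Amir, Mia, Xander


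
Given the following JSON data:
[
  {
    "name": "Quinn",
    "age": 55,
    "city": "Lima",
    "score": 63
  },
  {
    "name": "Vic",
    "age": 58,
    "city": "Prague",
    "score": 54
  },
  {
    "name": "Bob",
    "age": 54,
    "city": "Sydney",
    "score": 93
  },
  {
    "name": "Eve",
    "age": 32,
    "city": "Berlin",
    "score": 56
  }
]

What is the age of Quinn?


Looking up record where name = Quinn
Record index: 0
Field 'age' = 55

ANSWER: 55


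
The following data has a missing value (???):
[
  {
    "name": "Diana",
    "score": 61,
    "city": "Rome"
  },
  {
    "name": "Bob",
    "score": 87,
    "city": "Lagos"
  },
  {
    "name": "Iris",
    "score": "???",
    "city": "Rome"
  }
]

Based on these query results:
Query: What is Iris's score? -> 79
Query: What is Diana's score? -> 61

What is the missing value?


The missing value is Iris's score
From query: Iris's score = 79

ANSWER: 79


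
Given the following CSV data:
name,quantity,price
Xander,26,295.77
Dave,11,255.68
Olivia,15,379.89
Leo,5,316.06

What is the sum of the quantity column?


Values in 'quantity' column:
  Row 1: 26
  Row 2: 11
  Row 3: 15
  Row 4: 5
Sum = 26 + 11 + 15 + 5 = 57

ANSWER: 57


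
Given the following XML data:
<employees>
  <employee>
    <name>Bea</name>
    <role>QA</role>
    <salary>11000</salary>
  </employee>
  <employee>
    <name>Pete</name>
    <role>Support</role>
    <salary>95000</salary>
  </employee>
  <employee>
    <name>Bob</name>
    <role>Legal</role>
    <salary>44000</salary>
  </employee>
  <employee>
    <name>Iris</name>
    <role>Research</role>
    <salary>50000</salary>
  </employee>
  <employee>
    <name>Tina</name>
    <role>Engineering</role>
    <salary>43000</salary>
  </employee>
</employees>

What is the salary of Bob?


Searching for <employee> with <name>Bob</name>
Found at position 3
<salary>44000</salary>

ANSWER: 44000


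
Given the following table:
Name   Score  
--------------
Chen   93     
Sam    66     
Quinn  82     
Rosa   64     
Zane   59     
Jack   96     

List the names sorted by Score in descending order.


Sorting by Score (descending):
  Jack: 96
  Chen: 93
  Quinn: 82
  Sam: 66
  Rosa: 64
  Zane: 59


ANSWER: Jack, Chen, Quinn, Sam, Rosa, Zane


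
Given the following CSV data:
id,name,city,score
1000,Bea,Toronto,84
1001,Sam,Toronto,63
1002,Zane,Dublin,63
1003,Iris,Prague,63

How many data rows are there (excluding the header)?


Counting rows (excluding header):
Header: id,name,city,score
Data rows: 4

ANSWER: 4


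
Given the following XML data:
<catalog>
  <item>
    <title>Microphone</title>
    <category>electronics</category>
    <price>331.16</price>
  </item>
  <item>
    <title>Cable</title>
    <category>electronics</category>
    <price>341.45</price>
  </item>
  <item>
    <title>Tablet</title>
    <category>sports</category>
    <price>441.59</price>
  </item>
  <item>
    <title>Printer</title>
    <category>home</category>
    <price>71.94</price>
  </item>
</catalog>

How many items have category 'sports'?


Scanning <item> elements for <category>sports</category>:
  Item 3: Tablet -> MATCH
Count: 1

ANSWER: 1


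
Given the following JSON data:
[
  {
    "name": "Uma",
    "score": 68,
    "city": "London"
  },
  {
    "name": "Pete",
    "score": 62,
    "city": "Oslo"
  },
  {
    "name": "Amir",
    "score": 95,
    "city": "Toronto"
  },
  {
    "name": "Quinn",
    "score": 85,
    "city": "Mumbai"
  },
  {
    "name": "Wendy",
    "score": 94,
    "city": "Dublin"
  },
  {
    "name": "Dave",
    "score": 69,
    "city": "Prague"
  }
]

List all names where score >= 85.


Filtering records where score >= 85:
  Uma (score=68) -> no
  Pete (score=62) -> no
  Amir (score=95) -> YES
  Quinn (score=85) -> YES
  Wendy (score=94) -> YES
  Dave (score=69) -> no


ANSWER: Amir, Quinn, Wendy


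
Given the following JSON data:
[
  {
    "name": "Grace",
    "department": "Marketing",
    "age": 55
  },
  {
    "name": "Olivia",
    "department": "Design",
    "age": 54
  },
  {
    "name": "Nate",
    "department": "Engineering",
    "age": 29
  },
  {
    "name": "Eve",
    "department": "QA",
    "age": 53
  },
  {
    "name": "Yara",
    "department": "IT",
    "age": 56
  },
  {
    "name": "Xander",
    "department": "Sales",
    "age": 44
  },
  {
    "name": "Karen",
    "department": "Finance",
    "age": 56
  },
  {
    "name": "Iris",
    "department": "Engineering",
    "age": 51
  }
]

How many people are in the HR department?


Scanning records for department = HR
  No matches found
Count: 0

ANSWER: 0


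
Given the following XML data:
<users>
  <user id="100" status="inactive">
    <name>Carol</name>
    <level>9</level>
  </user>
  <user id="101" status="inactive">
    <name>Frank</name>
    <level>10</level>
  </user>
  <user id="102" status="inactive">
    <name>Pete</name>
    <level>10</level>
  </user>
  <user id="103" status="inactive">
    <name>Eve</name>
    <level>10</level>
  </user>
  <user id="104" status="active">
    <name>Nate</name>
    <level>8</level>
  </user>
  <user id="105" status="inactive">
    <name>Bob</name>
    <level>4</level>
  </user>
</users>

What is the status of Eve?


Finding user with name = Eve
user id="103" status="inactive"

ANSWER: inactive


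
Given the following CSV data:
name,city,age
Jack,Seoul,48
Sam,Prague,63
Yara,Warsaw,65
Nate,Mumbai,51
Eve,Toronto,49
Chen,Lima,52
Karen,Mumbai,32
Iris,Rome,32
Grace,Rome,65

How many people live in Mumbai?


Scanning city column for 'Mumbai':
  Row 4: Nate -> MATCH
  Row 7: Karen -> MATCH
Total matches: 2

ANSWER: 2


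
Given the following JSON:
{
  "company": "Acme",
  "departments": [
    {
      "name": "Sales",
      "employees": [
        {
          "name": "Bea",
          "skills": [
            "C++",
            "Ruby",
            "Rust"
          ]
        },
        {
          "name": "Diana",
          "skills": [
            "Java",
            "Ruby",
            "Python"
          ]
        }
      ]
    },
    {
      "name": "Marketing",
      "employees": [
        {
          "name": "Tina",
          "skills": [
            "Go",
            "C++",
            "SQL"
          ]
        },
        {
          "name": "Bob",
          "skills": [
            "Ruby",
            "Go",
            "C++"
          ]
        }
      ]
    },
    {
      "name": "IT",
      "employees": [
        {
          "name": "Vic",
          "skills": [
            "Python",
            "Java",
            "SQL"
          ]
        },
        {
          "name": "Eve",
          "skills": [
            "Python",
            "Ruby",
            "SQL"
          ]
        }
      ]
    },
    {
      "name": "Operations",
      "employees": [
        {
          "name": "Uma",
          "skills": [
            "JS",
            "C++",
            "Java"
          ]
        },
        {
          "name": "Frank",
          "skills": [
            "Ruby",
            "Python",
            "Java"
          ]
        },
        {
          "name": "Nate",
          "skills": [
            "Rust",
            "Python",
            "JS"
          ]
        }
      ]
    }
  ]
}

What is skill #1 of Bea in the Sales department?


Path: departments[0].employees[0].skills[0]
Value: C++

ANSWER: C++


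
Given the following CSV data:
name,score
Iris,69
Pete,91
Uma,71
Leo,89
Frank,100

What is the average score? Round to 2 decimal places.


Scores: 69, 91, 71, 89, 100
Sum = 420
Count = 5
Average = 420 / 5 = 84.00

ANSWER: 84.00


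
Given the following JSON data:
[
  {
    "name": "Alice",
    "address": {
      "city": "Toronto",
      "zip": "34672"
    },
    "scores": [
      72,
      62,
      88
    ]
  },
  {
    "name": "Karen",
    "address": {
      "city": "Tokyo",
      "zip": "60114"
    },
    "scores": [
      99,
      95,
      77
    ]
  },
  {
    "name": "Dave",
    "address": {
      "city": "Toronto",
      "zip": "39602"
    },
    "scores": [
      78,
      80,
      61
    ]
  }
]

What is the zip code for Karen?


Path: records[1].address.zip
Value: 60114

ANSWER: 60114


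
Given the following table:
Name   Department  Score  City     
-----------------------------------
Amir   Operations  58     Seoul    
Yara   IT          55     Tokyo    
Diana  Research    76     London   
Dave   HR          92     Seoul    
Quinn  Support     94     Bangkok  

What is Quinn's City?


Row 5: Quinn
City = Bangkok

ANSWER: Bangkok


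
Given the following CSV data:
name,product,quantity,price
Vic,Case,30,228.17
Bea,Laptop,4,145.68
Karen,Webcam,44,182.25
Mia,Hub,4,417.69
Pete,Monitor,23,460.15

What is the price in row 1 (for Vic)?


Row 1: Vic
Column 'price' = 228.17

ANSWER: 228.17


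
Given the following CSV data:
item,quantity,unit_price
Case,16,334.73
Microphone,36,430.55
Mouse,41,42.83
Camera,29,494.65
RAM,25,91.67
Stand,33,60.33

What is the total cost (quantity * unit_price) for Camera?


Row: Camera
quantity = 29
unit_price = 494.65
total = 29 * 494.65 = 14344.85

ANSWER: 14344.85


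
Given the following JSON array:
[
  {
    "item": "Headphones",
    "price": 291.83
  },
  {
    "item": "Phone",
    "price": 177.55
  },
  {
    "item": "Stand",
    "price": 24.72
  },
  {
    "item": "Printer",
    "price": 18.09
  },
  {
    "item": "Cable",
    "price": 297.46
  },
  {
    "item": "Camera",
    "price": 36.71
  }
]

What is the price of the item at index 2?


Array index 2 -> Stand
price = 24.72

ANSWER: 24.72


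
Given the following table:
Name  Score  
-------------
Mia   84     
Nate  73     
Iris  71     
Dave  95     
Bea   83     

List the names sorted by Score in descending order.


Sorting by Score (descending):
  Dave: 95
  Mia: 84
  Bea: 83
  Nate: 73
  Iris: 71


ANSWER: Dave, Mia, Bea, Nate, Iris


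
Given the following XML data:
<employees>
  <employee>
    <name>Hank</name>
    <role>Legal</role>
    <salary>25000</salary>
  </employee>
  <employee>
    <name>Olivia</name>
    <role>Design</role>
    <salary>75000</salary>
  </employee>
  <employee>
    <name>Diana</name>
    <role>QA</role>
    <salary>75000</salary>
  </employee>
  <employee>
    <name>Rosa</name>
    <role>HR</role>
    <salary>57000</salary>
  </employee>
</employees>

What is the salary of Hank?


Searching for <employee> with <name>Hank</name>
Found at position 1
<salary>25000</salary>

ANSWER: 25000


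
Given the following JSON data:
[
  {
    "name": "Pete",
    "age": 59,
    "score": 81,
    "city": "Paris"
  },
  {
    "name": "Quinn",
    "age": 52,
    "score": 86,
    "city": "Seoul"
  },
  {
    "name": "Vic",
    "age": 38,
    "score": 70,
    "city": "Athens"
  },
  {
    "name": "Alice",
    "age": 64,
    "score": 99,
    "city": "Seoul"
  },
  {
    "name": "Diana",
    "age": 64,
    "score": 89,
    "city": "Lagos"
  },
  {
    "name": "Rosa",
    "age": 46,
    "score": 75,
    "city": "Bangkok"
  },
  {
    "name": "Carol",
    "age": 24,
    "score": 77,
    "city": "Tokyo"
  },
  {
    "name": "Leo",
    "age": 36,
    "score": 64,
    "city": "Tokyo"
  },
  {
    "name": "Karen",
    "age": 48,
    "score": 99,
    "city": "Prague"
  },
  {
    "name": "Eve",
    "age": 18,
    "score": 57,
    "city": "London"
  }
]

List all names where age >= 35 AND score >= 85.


Checking both conditions:
  Pete (age=59, score=81) -> no
  Quinn (age=52, score=86) -> YES
  Vic (age=38, score=70) -> no
  Alice (age=64, score=99) -> YES
  Diana (age=64, score=89) -> YES
  Rosa (age=46, score=75) -> no
  Carol (age=24, score=77) -> no
  Leo (age=36, score=64) -> no
  Karen (age=48, score=99) -> YES
  Eve (age=18, score=57) -> no


ANSWER: Quinn, Alice, Diana, Karen


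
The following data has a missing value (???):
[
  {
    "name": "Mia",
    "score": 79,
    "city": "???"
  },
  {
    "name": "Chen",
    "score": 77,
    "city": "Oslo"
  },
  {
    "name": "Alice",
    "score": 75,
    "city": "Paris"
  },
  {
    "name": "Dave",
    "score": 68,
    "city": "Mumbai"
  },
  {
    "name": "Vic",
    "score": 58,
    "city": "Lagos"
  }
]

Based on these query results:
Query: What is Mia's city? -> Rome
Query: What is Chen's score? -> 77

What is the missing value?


The missing value is Mia's city
From query: Mia's city = Rome

ANSWER: Rome


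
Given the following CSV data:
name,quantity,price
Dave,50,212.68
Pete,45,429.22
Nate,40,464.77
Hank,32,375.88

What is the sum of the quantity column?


Values in 'quantity' column:
  Row 1: 50
  Row 2: 45
  Row 3: 40
  Row 4: 32
Sum = 50 + 45 + 40 + 32 = 167

ANSWER: 167


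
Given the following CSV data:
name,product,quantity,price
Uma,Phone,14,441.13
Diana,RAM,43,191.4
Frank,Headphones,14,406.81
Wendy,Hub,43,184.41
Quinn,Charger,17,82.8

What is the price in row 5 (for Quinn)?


Row 5: Quinn
Column 'price' = 82.8

ANSWER: 82.8


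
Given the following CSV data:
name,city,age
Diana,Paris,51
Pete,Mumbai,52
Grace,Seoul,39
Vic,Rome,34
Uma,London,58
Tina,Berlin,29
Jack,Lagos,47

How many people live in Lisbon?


Scanning city column for 'Lisbon':
Total matches: 0

ANSWER: 0


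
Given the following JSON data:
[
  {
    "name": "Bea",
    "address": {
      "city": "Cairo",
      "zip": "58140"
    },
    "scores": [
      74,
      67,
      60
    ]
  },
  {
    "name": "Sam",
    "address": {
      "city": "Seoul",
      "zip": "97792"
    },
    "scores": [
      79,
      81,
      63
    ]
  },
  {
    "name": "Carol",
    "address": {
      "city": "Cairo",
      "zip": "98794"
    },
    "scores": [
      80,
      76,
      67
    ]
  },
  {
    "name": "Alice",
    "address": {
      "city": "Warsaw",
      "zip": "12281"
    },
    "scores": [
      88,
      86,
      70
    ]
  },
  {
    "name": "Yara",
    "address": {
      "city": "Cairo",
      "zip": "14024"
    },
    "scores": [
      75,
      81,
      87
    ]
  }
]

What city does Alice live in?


Path: records[3].address.city
Value: Warsaw

ANSWER: Warsaw


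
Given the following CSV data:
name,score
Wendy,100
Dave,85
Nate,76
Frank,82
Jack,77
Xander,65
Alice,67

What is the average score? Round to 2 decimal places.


Scores: 100, 85, 76, 82, 77, 65, 67
Sum = 552
Count = 7
Average = 552 / 7 = 78.86

ANSWER: 78.86


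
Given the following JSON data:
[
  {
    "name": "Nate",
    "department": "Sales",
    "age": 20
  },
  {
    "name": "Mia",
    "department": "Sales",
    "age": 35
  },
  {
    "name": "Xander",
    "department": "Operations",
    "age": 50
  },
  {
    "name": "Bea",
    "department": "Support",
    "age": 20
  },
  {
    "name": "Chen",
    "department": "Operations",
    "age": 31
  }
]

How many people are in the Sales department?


Scanning records for department = Sales
  Record 0: Nate
  Record 1: Mia
Count: 2

ANSWER: 2


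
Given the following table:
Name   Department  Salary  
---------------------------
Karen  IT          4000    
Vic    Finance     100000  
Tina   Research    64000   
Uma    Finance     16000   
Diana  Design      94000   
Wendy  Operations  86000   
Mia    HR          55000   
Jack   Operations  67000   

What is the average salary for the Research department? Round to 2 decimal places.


Research department members:
  Tina: 64000
Sum = 64000
Count = 1
Average = 64000 / 1 = 64000.00

ANSWER: 64000.00
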